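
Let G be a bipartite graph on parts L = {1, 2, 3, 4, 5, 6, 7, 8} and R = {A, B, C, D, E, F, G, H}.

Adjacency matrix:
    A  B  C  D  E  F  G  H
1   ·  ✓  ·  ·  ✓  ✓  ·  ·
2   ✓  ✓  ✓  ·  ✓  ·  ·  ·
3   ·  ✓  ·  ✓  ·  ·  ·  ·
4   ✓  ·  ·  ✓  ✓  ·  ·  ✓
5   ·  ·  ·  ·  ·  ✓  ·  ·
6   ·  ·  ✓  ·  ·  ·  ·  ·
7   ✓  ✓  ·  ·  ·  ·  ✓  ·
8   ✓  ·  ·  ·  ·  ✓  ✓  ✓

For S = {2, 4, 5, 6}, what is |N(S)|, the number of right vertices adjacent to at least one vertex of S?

7

The union of neighbours of {2, 4, 5, 6} is {A, B, C, D, E, F, H}, which has 7 elements.
Since |N(S)| = 7 ≥ |S| = 4, Hall's condition holds for this subset.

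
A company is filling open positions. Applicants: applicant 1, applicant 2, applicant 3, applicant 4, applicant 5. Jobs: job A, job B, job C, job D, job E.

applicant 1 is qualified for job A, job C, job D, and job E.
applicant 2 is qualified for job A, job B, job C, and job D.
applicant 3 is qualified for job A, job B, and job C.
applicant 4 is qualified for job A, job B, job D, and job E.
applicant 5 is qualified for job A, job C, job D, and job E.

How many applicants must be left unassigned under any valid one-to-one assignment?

A valid assignment of size 5: applicant 1–job D, applicant 2–job B, applicant 3–job C, applicant 4–job E, applicant 5–job A.
All 5 applicants are matched, so no larger matching exists.
That matches 5 of the 5, leaving 0 unmatched; no matching can do better.

0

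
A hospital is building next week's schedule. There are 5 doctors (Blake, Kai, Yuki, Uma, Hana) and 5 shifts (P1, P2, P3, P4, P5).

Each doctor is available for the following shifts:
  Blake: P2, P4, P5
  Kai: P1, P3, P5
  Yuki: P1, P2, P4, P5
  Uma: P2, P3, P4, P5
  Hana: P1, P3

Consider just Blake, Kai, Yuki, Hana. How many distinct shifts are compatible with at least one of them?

5

The union of neighbours of {Blake, Kai, Yuki, Hana} is {P1, P2, P3, P4, P5}, which has 5 elements.
Since |N(S)| = 5 ≥ |S| = 4, Hall's condition holds for this subset.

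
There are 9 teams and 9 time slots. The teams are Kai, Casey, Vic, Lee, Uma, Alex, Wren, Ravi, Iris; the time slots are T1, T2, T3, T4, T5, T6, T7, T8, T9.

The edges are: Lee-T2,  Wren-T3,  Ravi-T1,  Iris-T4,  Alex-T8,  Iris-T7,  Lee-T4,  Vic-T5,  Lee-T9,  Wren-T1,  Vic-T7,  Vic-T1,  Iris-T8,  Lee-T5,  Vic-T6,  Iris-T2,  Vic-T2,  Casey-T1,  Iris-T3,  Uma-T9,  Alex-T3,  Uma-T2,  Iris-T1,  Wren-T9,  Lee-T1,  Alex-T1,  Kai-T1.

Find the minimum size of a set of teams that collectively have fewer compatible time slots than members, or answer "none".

2

Take S = {Kai, Casey}. Its neighbourhood is {T1}, so |N(S)| = 1 < |S| = 2.
No single vertex violates Hall's condition since each has at least one neighbour, so 2 is the minimum.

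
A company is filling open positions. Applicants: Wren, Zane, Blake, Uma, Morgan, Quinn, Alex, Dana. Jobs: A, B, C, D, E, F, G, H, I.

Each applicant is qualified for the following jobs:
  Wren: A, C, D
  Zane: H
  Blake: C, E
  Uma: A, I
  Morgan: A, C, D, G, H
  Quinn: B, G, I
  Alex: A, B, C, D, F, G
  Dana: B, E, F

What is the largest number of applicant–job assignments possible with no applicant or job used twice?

8

For example, pair Wren–C, Zane–H, Blake–E, Uma–I, Morgan–D, Quinn–G, Alex–A, Dana–B.
All 8 applicants are matched, so no larger matching exists.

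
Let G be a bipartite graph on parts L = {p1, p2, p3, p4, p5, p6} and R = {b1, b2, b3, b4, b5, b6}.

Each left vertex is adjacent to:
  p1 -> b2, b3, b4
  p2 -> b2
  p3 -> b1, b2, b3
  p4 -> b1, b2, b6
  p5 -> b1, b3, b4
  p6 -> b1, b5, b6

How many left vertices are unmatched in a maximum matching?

A valid assignment of size 6: p1–b4, p2–b2, p3–b1, p4–b6, p5–b3, p6–b5.
This saturates every left vertex, so 6 is the maximum.
That matches 6 of the 6, leaving 0 unmatched; no matching can do better.

0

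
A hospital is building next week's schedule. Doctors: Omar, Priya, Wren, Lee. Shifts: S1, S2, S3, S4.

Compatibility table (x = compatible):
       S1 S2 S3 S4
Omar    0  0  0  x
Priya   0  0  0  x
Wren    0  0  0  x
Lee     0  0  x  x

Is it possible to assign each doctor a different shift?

No

The set {Omar, Priya, Wren} has only 1 neighbour ({S4}), so by Hall's theorem at most 2 of the 4 doctors can be matched.
Hence no matching covers every doctor.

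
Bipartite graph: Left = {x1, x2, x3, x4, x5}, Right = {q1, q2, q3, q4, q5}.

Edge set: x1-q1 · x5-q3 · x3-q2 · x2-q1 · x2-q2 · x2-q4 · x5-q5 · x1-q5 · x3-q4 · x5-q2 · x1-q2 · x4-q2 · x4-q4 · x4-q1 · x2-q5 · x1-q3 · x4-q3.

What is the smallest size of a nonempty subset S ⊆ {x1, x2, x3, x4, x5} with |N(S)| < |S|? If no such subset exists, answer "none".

A matching saturating every left vertex exists, for instance x1→q5, x2→q1, x3→q4, x4→q3, x5→q2.
By Hall's marriage theorem, this means |N(S)| ≥ |S| for every subset S, so no violating subset exists.

none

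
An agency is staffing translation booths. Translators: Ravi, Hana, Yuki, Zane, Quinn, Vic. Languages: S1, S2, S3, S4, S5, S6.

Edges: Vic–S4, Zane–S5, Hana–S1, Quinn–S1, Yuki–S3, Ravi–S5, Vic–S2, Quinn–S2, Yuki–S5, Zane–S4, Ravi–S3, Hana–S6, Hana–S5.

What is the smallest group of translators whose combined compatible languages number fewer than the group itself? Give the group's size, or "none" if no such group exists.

A matching saturating every translator exists, for instance Ravi→S5, Hana→S6, Yuki→S3, Zane→S4, Quinn→S1, Vic→S2.
By Hall's marriage theorem, this means |N(S)| ≥ |S| for every subset S, so no violating subset exists.

none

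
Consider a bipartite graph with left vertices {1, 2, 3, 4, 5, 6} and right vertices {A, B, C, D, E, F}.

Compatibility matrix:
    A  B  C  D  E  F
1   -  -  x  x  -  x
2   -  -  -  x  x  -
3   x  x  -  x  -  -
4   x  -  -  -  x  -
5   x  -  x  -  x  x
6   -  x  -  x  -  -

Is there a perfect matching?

Yes

A valid assignment of size 6: 1→F, 2→E, 3→D, 4→A, 5→C, 6→B.
All 6 left vertices are covered.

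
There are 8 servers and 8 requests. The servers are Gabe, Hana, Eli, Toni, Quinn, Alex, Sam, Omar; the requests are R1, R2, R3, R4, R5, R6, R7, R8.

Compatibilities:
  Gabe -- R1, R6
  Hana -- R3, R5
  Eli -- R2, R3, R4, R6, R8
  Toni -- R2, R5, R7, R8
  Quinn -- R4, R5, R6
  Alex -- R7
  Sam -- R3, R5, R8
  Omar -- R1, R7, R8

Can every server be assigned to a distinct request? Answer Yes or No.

For example, pair Gabe-R1, Hana-R3, Eli-R6, Toni-R2, Quinn-R4, Alex-R7, Sam-R5, Omar-R8.
Every server is matched, so this is a perfect matching.

Yes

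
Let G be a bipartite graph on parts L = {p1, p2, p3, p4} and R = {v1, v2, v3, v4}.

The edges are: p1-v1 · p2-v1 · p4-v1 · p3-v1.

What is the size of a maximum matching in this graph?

For example, pair p1→v1.
The set {p1, p2, p3, p4} has only 1 neighbour ({v1}), so by Hall's theorem at most 1 of the 4 left vertices can be matched.

1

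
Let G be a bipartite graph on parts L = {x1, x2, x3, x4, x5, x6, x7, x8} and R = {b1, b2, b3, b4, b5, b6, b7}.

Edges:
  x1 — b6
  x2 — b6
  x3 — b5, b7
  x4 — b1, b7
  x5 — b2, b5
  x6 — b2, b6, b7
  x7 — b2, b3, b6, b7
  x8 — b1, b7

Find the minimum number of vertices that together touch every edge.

6

A maximum matching has 6 edges (e.g. x1–b6, x3–b5, x4–b1, x5–b2, x6–b7, x7–b3).
By König's theorem the minimum vertex cover has the same size. One such cover is {x7, b1, b2, b5, b6, b7}.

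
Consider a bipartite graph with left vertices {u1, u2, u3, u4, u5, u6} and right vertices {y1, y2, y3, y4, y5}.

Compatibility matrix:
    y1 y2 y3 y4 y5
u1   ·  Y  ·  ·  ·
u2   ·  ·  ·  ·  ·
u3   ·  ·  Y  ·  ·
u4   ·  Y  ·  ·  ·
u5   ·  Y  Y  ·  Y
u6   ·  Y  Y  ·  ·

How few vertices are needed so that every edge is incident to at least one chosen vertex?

{u5, y2, y3} is a vertex cover of size 3: every edge has an endpoint in this set.
No smaller cover exists because u1–y2, u3–y3, u5–y5 is a matching of size 3, and a cover must include an endpoint of each of these disjoint edges (König's theorem).

3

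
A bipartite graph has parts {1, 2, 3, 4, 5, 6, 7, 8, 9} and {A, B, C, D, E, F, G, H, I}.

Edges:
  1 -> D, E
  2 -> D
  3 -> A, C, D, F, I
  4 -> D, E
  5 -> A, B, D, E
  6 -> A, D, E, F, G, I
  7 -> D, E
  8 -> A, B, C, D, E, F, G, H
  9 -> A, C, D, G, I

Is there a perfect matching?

The set {1, 2, 4, 7} has only 2 neighbours ({D, E}), so by Hall's theorem at most 7 of the 9 left vertices can be matched.
Hence no matching covers every left vertex.

No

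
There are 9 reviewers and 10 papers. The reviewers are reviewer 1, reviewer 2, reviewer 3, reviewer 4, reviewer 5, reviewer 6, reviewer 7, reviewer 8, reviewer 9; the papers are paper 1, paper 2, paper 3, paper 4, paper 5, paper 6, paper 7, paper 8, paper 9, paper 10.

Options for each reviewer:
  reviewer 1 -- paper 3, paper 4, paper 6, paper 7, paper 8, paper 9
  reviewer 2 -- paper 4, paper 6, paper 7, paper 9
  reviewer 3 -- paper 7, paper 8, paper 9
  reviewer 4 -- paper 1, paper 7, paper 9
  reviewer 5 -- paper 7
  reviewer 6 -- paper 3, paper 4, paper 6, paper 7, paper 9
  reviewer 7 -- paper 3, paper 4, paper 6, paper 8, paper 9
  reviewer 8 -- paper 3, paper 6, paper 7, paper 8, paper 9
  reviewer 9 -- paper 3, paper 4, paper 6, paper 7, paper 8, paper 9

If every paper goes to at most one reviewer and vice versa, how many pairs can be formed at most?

7

One maximum matching: reviewer 1→paper 3, reviewer 2→paper 9, reviewer 3→paper 8, reviewer 4→paper 1, reviewer 5→paper 7, reviewer 6→paper 4, reviewer 7→paper 6.
The set {reviewer 1, reviewer 2, reviewer 3, reviewer 5, reviewer 6, reviewer 7, reviewer 8, reviewer 9} has only 6 neighbours ({paper 3, paper 4, paper 6, paper 7, paper 8, paper 9}), so by Hall's theorem at most 7 of the 9 reviewers can be matched.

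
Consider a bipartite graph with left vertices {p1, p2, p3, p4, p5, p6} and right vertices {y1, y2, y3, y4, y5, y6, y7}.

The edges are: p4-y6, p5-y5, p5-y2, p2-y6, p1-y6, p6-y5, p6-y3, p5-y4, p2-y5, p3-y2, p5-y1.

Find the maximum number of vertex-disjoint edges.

A valid assignment of size 5: p1→y6, p2→y5, p3→y2, p5→y1, p6→y3.
The set {p1, p4} has only 1 neighbour ({y6}), so by Hall's theorem at most 5 of the 6 left vertices can be matched.

5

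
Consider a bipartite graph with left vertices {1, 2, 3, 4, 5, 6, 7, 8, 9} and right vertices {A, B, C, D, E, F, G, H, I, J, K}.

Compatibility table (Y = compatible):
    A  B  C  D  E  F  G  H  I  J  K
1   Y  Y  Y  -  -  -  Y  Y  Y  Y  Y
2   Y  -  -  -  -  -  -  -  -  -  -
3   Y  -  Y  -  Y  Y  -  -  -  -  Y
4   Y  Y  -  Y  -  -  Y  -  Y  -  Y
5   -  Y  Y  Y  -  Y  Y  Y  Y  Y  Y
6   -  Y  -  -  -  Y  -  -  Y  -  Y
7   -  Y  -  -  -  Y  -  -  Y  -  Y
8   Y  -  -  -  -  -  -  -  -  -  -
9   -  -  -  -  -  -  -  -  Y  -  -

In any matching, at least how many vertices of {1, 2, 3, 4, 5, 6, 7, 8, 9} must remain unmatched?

A valid assignment of size 8: 1-G, 2-A, 3-E, 4-K, 5-J, 6-F, 7-B, 9-I.
The set {2, 8} has only 1 neighbour ({A}), so by Hall's theorem at most 8 of the 9 left vertices can be matched.
That matches 8 of the 9, leaving 1 unmatched; no matching can do better.

1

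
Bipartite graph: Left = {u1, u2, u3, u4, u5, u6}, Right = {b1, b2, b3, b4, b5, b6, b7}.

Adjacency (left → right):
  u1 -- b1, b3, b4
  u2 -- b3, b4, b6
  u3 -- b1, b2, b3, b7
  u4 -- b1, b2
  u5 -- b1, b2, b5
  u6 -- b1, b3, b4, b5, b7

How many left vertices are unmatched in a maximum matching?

A valid assignment of size 6: u1-b4, u2-b6, u3-b3, u4-b2, u5-b5, u6-b7.
This saturates every left vertex, so 6 is the maximum.
That matches 6 of the 6, leaving 0 unmatched; no matching can do better.

0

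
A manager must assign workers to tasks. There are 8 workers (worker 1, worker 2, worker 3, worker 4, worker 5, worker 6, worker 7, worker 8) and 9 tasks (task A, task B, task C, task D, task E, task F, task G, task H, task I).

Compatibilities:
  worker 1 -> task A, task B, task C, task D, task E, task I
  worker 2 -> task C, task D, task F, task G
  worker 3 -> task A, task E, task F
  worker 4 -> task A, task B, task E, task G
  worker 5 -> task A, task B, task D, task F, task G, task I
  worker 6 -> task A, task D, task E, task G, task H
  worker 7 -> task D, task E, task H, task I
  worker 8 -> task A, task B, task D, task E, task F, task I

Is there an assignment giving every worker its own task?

A valid assignment of size 8: worker 1-task C, worker 2-task F, worker 3-task E, worker 4-task B, worker 5-task I, worker 6-task G, worker 7-task D, worker 8-task A.
Every worker is matched, so this matching saturates all of them.

Yes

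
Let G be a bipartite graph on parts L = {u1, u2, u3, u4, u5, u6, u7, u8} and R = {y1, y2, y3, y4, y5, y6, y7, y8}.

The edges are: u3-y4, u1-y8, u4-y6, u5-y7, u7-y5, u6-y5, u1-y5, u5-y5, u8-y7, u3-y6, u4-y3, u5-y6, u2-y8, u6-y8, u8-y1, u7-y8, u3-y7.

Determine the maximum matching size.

A valid assignment of size 6: u1-y5, u2-y8, u3-y4, u4-y3, u5-y7, u8-y1.
The set {u1, u2, u6, u7} has only 2 neighbours ({y5, y8}), so by Hall's theorem at most 6 of the 8 left vertices can be matched.

6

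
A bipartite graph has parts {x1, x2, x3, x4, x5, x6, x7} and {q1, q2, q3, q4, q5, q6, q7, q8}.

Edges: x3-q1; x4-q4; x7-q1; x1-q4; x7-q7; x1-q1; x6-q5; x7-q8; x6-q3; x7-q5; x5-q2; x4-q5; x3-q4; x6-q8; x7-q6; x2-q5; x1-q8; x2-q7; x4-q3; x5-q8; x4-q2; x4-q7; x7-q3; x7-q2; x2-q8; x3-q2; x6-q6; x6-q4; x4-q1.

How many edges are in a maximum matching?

A valid assignment of size 7: x1–q8, x2–q5, x3–q1, x4–q7, x5–q2, x6–q4, x7–q6.
All 7 left vertices are matched, so no larger matching exists.

7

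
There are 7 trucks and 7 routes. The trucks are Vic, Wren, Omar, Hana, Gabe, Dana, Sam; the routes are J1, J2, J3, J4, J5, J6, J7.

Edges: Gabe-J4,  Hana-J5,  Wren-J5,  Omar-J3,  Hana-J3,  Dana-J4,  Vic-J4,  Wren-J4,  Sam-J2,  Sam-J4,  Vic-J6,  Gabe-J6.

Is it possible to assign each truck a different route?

The set {Vic, Wren, Omar, Hana, Gabe, Dana} has only 4 neighbours ({J3, J4, J5, J6}), so by Hall's theorem at most 5 of the 7 trucks can be matched.
Hence no matching covers every truck.

No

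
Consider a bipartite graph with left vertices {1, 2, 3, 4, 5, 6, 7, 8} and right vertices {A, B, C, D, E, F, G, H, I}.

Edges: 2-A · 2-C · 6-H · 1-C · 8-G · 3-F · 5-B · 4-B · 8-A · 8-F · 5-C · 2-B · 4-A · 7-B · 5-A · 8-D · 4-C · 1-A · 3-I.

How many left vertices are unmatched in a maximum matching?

For example, pair 1-A, 2-C, 3-I, 4-B, 6-H, 8-F.
The set {1, 2, 4, 5, 7} has only 3 neighbours ({A, B, C}), so by Hall's theorem at most 6 of the 8 left vertices can be matched.
That matches 6 of the 8, leaving 2 unmatched; no matching can do better.

2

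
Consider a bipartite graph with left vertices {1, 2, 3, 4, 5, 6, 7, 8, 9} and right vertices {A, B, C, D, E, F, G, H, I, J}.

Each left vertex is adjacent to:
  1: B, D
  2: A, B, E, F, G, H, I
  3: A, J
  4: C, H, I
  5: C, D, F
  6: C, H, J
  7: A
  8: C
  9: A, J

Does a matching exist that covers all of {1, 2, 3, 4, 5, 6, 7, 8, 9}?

The set {3, 7, 9} has only 2 neighbours ({A, J}), so by Hall's theorem at most 8 of the 9 left vertices can be matched.
Hence no matching covers every left vertex.

No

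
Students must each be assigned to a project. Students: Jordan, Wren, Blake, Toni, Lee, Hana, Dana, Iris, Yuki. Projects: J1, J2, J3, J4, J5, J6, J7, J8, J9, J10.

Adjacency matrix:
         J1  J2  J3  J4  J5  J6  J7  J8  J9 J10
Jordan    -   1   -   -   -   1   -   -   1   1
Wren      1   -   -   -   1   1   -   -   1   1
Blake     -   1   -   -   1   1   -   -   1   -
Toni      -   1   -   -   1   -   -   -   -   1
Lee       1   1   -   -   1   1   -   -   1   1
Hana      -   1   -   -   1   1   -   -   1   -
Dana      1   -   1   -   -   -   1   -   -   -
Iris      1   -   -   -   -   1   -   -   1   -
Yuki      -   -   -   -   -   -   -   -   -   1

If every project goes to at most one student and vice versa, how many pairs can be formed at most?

For example, pair Jordan-J10, Wren-J6, Blake-J2, Toni-J5, Lee-J1, Hana-J9, Dana-J3.
The set {Jordan, Wren, Blake, Toni, Lee, Hana, Iris, Yuki} has only 6 neighbours ({J1, J10, J2, J5, J6, J9}), so by Hall's theorem at most 7 of the 9 students can be matched.

7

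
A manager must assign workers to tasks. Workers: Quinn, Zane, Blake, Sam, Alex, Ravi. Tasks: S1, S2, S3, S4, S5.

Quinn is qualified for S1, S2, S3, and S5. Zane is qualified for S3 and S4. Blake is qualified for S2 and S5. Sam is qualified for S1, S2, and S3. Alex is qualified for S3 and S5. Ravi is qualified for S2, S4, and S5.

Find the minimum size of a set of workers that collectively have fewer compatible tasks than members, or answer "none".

6

Take S = {Quinn, Zane, Blake, Sam, Alex, Ravi}. Its neighbourhood is {S1, S2, S3, S4, S5}, so |N(S)| = 5 < |S| = 6.
Every subset of size less than 6 has at least as many neighbours as members, so 6 is the minimum.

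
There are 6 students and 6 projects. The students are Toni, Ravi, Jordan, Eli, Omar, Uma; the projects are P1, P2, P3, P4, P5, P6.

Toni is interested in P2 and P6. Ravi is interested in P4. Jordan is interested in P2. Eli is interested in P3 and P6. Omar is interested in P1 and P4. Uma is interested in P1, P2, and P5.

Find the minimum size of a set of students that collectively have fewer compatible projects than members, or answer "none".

A matching saturating every student exists, for instance Toni→P6, Ravi→P4, Jordan→P2, Eli→P3, Omar→P1, Uma→P5.
By Hall's marriage theorem, this means |N(S)| ≥ |S| for every subset S, so no violating subset exists.

none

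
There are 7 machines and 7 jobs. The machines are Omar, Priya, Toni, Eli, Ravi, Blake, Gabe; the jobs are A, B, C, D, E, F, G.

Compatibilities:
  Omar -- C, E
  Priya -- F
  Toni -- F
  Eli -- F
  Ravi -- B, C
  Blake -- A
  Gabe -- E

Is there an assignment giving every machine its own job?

No

The set {Priya, Toni, Eli} has only 1 neighbour ({F}), so by Hall's theorem at most 5 of the 7 machines can be matched.
Hence no matching covers every machine.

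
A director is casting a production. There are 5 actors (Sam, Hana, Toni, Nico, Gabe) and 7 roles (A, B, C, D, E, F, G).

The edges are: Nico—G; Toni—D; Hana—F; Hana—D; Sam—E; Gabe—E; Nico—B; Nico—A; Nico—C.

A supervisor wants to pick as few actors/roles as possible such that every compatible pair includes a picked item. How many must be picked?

4

The 4 edges Sam–E, Hana–F, Toni–D, Nico–B form a matching, so any vertex cover needs at least 4 vertices (one per matched edge).
Conversely {Hana, Toni, Nico, E} meets every edge and has exactly 4 vertices, so 4 is optimal.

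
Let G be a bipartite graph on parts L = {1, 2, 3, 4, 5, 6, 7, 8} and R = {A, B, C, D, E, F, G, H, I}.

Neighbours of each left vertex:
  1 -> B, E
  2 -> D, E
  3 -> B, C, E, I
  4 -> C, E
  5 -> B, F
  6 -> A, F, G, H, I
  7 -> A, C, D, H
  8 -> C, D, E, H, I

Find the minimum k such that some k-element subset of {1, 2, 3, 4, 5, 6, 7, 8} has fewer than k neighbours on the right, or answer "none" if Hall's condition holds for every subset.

none

A matching saturating every left vertex exists, for instance 1→B, 2→D, 3→I, 4→C, 5→F, 6→G, 7→H, 8→E.
By Hall's marriage theorem, this means |N(S)| ≥ |S| for every subset S, so no violating subset exists.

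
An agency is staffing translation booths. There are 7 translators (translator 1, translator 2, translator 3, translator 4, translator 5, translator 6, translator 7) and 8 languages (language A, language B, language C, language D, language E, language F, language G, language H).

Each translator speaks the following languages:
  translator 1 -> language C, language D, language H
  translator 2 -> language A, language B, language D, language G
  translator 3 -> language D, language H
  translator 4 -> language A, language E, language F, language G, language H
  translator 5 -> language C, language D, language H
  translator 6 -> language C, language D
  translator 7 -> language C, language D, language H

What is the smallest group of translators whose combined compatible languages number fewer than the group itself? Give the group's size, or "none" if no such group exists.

4

Take S = {translator 1, translator 3, translator 5, translator 6}. Its neighbourhood is {language C, language D, language H}, so |N(S)| = 3 < |S| = 4.
Every subset of size less than 4 has at least as many neighbours as members, so 4 is the minimum.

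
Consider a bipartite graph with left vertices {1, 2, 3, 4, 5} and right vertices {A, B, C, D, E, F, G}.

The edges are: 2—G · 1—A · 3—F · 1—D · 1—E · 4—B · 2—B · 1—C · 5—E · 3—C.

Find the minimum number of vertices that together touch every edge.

The 5 edges 1–C, 2–G, 3–F, 4–B, 5–E form a matching, so any vertex cover needs at least 5 vertices (one per matched edge).
Conversely {1, 2, 3, 4, 5} meets every edge and has exactly 5 vertices, so 5 is optimal.

5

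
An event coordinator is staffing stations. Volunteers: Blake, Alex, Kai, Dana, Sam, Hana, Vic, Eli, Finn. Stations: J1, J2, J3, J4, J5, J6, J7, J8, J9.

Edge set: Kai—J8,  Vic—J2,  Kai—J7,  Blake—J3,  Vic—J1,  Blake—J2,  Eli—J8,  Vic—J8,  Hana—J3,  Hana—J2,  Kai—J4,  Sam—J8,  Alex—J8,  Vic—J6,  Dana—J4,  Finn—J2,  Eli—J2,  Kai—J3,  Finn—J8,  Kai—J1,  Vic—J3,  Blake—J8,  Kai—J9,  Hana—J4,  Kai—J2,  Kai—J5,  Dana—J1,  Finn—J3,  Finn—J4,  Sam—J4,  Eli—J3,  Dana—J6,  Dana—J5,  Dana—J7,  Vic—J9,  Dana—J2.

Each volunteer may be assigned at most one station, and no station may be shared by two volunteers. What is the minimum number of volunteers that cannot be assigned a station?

A valid assignment of size 7: Blake-J2, Alex-J8, Kai-J9, Dana-J7, Sam-J4, Hana-J3, Vic-J6.
The set {Blake, Alex, Sam, Hana, Eli, Finn} has only 4 neighbours ({J2, J3, J4, J8}), so by Hall's theorem at most 7 of the 9 volunteers can be matched.
That matches 7 of the 9, leaving 2 unmatched; no matching can do better.

2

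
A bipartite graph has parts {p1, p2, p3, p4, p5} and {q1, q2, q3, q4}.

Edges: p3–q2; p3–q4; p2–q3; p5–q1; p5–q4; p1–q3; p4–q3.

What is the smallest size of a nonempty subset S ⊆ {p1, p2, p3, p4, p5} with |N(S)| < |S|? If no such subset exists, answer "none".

2

Take S = {p1, p2}. Its neighbourhood is {q3}, so |N(S)| = 1 < |S| = 2.
No single vertex violates Hall's condition since each has at least one neighbour, so 2 is the minimum.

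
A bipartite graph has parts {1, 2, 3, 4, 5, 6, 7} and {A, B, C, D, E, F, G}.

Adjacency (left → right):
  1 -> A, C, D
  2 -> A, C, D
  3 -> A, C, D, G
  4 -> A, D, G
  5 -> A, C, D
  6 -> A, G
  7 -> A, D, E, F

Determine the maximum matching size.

For example, pair 1–A, 2–D, 3–C, 4–G, 7–E.
The set {1, 2, 3, 4, 5, 6} has only 4 neighbours ({A, C, D, G}), so by Hall's theorem at most 5 of the 7 left vertices can be matched.

5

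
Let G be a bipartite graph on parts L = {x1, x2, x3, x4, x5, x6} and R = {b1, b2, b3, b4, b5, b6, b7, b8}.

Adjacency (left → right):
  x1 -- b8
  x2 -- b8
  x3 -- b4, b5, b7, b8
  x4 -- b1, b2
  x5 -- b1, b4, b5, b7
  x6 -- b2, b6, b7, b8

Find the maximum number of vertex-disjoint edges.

For example, pair x1–b8, x3–b7, x4–b2, x5–b5, x6–b6.
The set {x1, x2} has only 1 neighbour ({b8}), so by Hall's theorem at most 5 of the 6 left vertices can be matched.

5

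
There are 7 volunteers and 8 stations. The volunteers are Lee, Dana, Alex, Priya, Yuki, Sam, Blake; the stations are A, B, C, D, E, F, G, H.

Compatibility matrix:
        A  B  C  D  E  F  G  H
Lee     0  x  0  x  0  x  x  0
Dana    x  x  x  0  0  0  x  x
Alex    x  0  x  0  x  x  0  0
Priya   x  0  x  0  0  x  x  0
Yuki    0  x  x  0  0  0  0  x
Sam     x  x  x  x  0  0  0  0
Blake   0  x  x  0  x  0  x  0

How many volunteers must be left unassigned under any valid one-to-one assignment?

For example, pair Lee→D, Dana→G, Alex→E, Priya→F, Yuki→H, Sam→C, Blake→B.
All 7 volunteers are matched, so no larger matching exists.
That matches 7 of the 7, leaving 0 unmatched; no matching can do better.

0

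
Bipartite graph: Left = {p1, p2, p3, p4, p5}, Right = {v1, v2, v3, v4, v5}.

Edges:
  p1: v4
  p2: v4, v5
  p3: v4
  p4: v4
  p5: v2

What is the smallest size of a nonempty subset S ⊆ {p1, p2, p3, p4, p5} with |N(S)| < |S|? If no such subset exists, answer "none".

Take S = {p1, p3}. Its neighbourhood is {v4}, so |N(S)| = 1 < |S| = 2.
No single vertex violates Hall's condition since each has at least one neighbour, so 2 is the minimum.

2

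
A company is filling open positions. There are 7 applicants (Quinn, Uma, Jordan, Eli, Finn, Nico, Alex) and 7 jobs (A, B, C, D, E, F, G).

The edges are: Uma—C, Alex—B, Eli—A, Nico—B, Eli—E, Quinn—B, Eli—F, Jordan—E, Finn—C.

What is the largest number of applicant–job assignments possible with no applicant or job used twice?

One maximum matching: Quinn-B, Uma-C, Jordan-E, Eli-F.
The set {Quinn, Uma, Finn, Nico, Alex} has only 2 neighbours ({B, C}), so by Hall's theorem at most 4 of the 7 applicants can be matched.

4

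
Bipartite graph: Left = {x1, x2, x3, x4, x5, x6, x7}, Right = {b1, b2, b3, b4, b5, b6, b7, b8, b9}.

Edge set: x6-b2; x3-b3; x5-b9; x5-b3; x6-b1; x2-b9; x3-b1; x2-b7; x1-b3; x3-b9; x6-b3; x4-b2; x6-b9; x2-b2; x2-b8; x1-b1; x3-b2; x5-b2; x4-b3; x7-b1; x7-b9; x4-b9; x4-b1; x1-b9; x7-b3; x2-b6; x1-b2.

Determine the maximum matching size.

5

A valid assignment of size 5: x1-b1, x2-b7, x3-b9, x4-b2, x5-b3.
The set {x1, x3, x4, x5, x6, x7} has only 4 neighbours ({b1, b2, b3, b9}), so by Hall's theorem at most 5 of the 7 left vertices can be matched.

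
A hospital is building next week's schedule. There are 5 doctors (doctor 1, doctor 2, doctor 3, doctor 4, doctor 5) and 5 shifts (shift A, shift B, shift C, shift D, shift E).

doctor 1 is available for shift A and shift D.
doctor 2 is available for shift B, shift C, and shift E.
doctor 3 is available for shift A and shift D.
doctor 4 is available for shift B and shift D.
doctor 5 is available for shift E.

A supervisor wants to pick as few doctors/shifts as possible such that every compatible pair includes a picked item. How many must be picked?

{doctor 1, doctor 2, doctor 3, doctor 4, doctor 5} is a vertex cover of size 5: every edge has an endpoint in this set.
No smaller cover exists because doctor 1–shift D, doctor 2–shift C, doctor 3–shift A, doctor 4–shift B, doctor 5–shift E is a matching of size 5, and a cover must include an endpoint of each of these disjoint edges (König's theorem).

5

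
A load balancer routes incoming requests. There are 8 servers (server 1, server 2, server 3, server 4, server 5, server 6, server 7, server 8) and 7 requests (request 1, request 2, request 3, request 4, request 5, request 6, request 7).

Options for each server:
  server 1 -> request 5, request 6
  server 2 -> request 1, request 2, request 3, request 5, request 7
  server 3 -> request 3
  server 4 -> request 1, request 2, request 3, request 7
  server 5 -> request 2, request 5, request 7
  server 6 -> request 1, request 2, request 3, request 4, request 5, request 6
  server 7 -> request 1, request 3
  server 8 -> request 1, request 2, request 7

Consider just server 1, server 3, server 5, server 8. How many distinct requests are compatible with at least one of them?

The union of neighbours of {server 1, server 3, server 5, server 8} is {request 1, request 2, request 3, request 5, request 6, request 7}, which has 6 elements.
Since |N(S)| = 6 ≥ |S| = 4, Hall's condition holds for this subset.

6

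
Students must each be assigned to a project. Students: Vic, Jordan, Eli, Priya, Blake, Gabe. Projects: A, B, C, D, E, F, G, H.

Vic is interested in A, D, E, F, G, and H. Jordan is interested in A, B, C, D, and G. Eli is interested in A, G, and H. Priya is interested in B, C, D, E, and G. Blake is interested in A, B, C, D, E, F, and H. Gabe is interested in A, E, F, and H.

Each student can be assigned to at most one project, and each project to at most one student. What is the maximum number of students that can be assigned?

For example, pair Vic→F, Jordan→A, Eli→G, Priya→B, Blake→E, Gabe→H.
This saturates every student, so 6 is the maximum.

6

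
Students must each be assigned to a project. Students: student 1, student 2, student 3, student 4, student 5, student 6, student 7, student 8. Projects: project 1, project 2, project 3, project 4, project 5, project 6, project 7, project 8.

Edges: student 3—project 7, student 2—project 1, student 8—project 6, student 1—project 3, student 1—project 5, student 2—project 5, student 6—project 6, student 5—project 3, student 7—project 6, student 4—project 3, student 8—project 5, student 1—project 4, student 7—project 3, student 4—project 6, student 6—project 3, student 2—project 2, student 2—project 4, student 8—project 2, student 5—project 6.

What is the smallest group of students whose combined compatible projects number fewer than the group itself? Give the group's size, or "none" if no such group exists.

Take S = {student 4, student 5, student 6}. Its neighbourhood is {project 3, project 6}, so |N(S)| = 2 < |S| = 3.
Every subset of size less than 3 has at least as many neighbours as members, so 3 is the minimum.

3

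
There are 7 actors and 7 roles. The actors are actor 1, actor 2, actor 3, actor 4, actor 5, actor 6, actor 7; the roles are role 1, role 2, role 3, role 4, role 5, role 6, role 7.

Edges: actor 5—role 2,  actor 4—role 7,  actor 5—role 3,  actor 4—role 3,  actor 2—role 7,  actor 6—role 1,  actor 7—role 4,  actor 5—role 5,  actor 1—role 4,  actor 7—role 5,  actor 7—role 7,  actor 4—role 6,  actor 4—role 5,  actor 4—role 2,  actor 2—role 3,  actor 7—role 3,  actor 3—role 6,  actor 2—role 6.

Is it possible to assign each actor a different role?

Yes

One maximum matching: actor 1-role 4, actor 2-role 7, actor 3-role 6, actor 4-role 2, actor 5-role 5, actor 6-role 1, actor 7-role 3.
All 7 actors are covered.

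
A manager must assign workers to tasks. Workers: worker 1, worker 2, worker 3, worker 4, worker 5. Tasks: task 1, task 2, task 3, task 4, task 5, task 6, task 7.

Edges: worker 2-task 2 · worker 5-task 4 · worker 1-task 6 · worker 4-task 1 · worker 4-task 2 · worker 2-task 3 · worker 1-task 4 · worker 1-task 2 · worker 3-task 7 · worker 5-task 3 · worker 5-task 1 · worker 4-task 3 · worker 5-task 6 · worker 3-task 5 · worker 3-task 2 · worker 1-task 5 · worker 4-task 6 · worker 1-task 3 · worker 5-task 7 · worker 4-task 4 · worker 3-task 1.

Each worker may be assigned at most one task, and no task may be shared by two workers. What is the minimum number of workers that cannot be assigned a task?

0

A valid assignment of size 5: worker 1→task 5, worker 2→task 3, worker 3→task 2, worker 4→task 1, worker 5→task 4.
This saturates every worker, so 5 is the maximum.
That matches 5 of the 5, leaving 0 unmatched; no matching can do better.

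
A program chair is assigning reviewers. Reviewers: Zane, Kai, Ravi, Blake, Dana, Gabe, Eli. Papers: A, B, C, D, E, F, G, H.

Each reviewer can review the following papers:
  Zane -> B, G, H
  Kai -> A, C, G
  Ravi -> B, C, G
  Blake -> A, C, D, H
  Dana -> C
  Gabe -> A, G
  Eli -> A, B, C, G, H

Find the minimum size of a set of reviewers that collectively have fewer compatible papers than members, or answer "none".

Take S = {Zane, Kai, Ravi, Dana, Gabe, Eli}. Its neighbourhood is {A, B, C, G, H}, so |N(S)| = 5 < |S| = 6.
Every subset of size less than 6 has at least as many neighbours as members, so 6 is the minimum.

6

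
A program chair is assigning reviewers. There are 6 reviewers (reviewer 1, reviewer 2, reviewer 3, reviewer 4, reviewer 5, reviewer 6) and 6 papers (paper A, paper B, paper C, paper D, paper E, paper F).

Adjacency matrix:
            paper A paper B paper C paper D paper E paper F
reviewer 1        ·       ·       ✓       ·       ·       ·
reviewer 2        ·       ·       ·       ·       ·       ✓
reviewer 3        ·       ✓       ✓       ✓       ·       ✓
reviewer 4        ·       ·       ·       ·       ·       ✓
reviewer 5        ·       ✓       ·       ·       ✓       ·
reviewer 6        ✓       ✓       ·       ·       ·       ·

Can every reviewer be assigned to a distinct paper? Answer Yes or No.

The set {reviewer 2, reviewer 4} has only 1 neighbour ({paper F}), so by Hall's theorem at most 5 of the 6 reviewers can be matched.
Hence no matching covers every reviewer.

No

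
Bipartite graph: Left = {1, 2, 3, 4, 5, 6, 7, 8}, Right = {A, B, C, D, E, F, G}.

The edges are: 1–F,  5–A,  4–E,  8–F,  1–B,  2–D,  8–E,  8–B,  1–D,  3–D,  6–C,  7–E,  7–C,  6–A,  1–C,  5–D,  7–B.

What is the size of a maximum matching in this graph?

A valid assignment of size 6: 1–F, 2–D, 4–E, 5–A, 6–C, 7–B.
The set {1, 2, 3, 4, 5, 6, 7, 8} has only 6 neighbours ({A, B, C, D, E, F}), so by Hall's theorem at most 6 of the 8 left vertices can be matched.

6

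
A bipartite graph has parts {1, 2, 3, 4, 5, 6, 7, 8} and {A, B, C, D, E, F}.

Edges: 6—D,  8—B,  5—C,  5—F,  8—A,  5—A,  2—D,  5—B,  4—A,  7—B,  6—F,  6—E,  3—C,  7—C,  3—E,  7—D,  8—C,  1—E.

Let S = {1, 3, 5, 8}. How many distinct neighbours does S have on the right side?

The union of neighbours of {1, 3, 5, 8} is {A, B, C, E, F}, which has 5 elements.
Since |N(S)| = 5 ≥ |S| = 4, Hall's condition holds for this subset.

5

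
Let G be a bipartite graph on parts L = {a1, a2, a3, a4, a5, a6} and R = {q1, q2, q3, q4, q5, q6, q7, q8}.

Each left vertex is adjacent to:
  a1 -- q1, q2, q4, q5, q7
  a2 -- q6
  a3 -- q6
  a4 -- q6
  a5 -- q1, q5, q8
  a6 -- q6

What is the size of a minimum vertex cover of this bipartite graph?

3

{a1, a5, q6} is a vertex cover of size 3: every edge has an endpoint in this set.
No smaller cover exists because a1–q4, a2–q6, a5–q8 is a matching of size 3, and a cover must include an endpoint of each of these disjoint edges (König's theorem).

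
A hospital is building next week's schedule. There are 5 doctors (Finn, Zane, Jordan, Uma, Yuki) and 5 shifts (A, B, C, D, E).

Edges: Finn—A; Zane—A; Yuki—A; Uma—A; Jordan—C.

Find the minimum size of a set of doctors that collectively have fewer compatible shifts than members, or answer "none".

2

Take S = {Finn, Zane}. Its neighbourhood is {A}, so |N(S)| = 1 < |S| = 2.
No single vertex violates Hall's condition since each has at least one neighbour, so 2 is the minimum.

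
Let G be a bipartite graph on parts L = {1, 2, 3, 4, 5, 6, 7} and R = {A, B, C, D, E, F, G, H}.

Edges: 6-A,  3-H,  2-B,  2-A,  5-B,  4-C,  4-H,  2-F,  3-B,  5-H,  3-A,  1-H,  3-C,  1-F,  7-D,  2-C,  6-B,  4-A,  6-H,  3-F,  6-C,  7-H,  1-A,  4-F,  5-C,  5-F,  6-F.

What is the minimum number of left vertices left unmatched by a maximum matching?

1

One maximum matching: 1–H, 2–F, 3–A, 4–C, 5–B, 7–D.
The set {1, 2, 3, 4, 5, 6} has only 5 neighbours ({A, B, C, F, H}), so by Hall's theorem at most 6 of the 7 left vertices can be matched.
That matches 6 of the 7, leaving 1 unmatched; no matching can do better.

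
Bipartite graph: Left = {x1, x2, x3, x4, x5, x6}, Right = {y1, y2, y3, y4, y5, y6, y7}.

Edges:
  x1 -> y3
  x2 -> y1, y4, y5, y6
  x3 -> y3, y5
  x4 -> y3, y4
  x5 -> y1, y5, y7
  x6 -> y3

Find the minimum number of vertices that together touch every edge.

A maximum matching has 5 edges (e.g. x1–y3, x2–y6, x3–y5, x4–y4, x5–y1).
By König's theorem the minimum vertex cover has the same size. One such cover is {x2, x3, x4, x5, y3}.

5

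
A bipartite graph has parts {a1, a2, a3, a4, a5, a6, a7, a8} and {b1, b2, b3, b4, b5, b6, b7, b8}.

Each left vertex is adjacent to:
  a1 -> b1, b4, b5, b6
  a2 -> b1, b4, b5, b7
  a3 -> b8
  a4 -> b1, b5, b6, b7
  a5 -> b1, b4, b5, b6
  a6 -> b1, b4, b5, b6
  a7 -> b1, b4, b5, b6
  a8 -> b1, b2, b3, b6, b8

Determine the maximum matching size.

A valid assignment of size 7: a1→b1, a2→b4, a3→b8, a4→b7, a5→b6, a6→b5, a8→b2.
The set {a1, a2, a4, a5, a6, a7} has only 5 neighbours ({b1, b4, b5, b6, b7}), so by Hall's theorem at most 7 of the 8 left vertices can be matched.

7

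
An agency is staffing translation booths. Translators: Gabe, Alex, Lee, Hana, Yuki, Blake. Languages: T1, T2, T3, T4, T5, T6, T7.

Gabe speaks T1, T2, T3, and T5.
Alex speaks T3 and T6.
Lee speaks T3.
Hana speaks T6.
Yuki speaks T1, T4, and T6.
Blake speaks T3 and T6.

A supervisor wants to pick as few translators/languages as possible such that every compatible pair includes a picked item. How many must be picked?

A maximum matching has 4 edges (e.g. Gabe–T2, Alex–T6, Lee–T3, Yuki–T1).
By König's theorem the minimum vertex cover has the same size. One such cover is {Gabe, Yuki, T3, T6}.

4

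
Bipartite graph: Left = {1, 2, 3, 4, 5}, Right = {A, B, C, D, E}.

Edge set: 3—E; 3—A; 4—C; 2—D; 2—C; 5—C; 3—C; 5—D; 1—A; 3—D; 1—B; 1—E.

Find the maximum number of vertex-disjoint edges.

4

A valid assignment of size 4: 1→B, 2→D, 3→E, 4→C.
The set {2, 4, 5} has only 2 neighbours ({C, D}), so by Hall's theorem at most 4 of the 5 left vertices can be matched.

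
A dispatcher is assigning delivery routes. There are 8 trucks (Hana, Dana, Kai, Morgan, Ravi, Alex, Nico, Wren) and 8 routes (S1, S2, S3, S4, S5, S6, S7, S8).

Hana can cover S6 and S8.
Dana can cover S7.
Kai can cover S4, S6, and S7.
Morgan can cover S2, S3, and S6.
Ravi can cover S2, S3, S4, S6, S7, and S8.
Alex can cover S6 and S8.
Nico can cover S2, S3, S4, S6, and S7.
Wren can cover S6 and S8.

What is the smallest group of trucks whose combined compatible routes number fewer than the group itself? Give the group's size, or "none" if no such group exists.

3

Take S = {Hana, Alex, Wren}. Its neighbourhood is {S6, S8}, so |N(S)| = 2 < |S| = 3.
Every subset of size less than 3 has at least as many neighbours as members, so 3 is the minimum.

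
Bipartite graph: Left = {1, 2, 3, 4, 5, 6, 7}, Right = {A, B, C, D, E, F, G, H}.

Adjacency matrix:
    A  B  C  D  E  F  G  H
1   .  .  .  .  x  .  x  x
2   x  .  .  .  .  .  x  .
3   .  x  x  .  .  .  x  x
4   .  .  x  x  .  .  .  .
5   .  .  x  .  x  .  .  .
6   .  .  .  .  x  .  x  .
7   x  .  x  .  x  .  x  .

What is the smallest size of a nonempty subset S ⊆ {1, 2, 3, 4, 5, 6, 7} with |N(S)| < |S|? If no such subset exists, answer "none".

none

A matching saturating every left vertex exists, for instance 1→H, 2→A, 3→B, 4→D, 5→C, 6→G, 7→E.
By Hall's marriage theorem, this means |N(S)| ≥ |S| for every subset S, so no violating subset exists.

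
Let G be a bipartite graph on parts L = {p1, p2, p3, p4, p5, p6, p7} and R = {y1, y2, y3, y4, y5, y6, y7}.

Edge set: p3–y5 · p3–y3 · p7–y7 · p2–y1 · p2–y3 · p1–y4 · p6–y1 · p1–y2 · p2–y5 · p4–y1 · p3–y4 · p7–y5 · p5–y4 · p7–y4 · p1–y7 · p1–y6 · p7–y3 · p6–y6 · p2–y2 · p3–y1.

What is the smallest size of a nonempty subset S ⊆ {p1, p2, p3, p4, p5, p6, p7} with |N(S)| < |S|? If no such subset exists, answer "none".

A matching saturating every left vertex exists, for instance p1→y7, p2→y2, p3→y5, p4→y1, p5→y4, p6→y6, p7→y3.
By Hall's marriage theorem, this means |N(S)| ≥ |S| for every subset S, so no violating subset exists.

none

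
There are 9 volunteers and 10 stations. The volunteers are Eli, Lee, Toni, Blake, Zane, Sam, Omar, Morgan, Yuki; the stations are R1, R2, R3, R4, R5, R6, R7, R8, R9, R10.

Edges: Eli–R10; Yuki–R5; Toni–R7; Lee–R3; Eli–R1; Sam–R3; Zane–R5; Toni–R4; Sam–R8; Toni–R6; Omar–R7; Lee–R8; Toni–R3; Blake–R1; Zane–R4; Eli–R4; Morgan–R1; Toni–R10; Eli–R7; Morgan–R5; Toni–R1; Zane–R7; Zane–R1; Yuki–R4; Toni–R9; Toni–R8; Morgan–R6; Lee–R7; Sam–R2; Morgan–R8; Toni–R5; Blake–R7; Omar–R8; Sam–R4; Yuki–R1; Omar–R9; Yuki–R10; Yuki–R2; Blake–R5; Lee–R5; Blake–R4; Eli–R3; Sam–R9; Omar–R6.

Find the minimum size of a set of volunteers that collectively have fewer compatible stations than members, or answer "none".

none

A matching saturating every volunteer exists, for instance Eli→R10, Lee→R3, Toni→R6, Blake→R5, Zane→R4, Sam→R9, Omar→R7, Morgan→R8, Yuki→R2.
By Hall's marriage theorem, this means |N(S)| ≥ |S| for every subset S, so no violating subset exists.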